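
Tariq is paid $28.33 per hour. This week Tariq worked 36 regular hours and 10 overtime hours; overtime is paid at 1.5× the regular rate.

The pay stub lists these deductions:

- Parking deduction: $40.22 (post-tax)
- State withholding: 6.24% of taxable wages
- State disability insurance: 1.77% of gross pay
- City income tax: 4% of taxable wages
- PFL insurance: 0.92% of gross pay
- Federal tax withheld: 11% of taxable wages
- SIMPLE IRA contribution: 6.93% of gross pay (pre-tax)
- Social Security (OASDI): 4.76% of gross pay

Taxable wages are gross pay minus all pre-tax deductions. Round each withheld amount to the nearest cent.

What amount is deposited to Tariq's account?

$911.23

Regular pay: 36 × $28.33 = $1,019.88
Overtime pay: 10 × $28.33 × 1.5 = $424.95
Gross pay = $1,019.88 + $424.95 = $1,444.83
SIMPLE IRA contribution: $1,444.83 × 0.0693 = $100.13
Taxable wages = $1,444.83 − $100.13 = $1,344.70
State withholding: $1,344.70 × 0.0624 = $83.91
Federal tax withheld: $1,344.70 × 0.11 = $147.92
City income tax: $1,344.70 × 0.04 = $53.79
State disability insurance: $1,444.83 × 0.0177 = $25.57
PFL insurance: $1,444.83 × 0.0092 = $13.29
Social Security (OASDI): $1,444.83 × 0.0476 = $68.77
Parking deduction: $40.22
Total deductions = $100.13 + $83.91 + $147.92 + $53.79 + $25.57 + $13.29 + $68.77 + $40.22 = $533.60
Net pay = $1,444.83 − $533.60 = $911.23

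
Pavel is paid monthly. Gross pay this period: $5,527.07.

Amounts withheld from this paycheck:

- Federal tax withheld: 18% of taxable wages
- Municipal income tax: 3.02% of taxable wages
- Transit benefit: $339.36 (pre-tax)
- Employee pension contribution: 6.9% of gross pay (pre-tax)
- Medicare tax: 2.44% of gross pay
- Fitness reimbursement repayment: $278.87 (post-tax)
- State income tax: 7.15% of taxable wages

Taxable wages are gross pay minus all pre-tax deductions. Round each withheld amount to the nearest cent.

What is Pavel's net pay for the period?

Transit benefit: $339.36
Employee pension contribution: $5,527.07 × 0.069 = $381.37
Pre-tax total = $339.36 + $381.37 = $720.73
Taxable wages = $5,527.07 − $720.73 = $4,806.34
State income tax: $4,806.34 × 0.0715 = $343.65
Municipal income tax: $4,806.34 × 0.0302 = $145.15
Federal tax withheld: $4,806.34 × 0.18 = $865.14
Medicare tax: $5,527.07 × 0.0244 = $134.86
Fitness reimbursement repayment: $278.87
Total deductions = $339.36 + $381.37 + $343.65 + $145.15 + $865.14 + $134.86 + $278.87 = $2,488.40
Net pay = $5,527.07 − $2,488.40 = $3,038.67

$3,038.67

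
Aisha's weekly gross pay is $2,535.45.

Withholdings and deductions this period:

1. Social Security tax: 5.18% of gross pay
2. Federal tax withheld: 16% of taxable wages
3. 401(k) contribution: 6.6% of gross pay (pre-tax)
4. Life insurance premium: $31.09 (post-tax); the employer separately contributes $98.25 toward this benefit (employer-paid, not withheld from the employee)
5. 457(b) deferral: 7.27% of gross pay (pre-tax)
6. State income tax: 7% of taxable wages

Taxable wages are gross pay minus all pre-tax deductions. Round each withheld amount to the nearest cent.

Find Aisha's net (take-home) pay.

$1,519.09

457(b) deferral: $2,535.45 × 0.0727 = $184.33
401(k) contribution: $2,535.45 × 0.066 = $167.34
Pre-tax total = $184.33 + $167.34 = $351.67
Taxable wages = $2,535.45 − $351.67 = $2,183.78
Federal tax withheld: $2,183.78 × 0.16 = $349.40
State income tax: $2,183.78 × 0.07 = $152.86
Social Security tax: $2,535.45 × 0.0518 = $131.34
Life insurance premium: $31.09
(Employer's $98.25 toward life insurance premium is not withheld from the employee.)
Total deductions = $184.33 + $167.34 + $349.40 + $152.86 + $131.34 + $31.09 = $1,016.36
Net pay = $2,535.45 − $1,016.36 = $1,519.09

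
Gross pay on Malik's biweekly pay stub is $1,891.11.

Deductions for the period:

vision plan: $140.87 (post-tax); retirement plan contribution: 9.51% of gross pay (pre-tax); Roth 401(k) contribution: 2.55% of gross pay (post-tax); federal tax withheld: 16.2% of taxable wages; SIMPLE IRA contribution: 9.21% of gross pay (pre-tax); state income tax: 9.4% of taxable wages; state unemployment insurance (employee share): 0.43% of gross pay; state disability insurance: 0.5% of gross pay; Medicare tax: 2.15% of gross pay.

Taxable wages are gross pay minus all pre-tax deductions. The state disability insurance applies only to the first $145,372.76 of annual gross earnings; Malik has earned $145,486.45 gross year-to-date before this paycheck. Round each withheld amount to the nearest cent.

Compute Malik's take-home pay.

SIMPLE IRA contribution: $1,891.11 × 0.0921 = $174.17
Retirement plan contribution: $1,891.11 × 0.0951 = $179.84
Pre-tax total = $174.17 + $179.84 = $354.01
Taxable wages = $1,891.11 − $354.01 = $1,537.10
State income tax: $1,537.10 × 0.094 = $144.49
Federal tax withheld: $1,537.10 × 0.162 = $249.01
Medicare tax: $1,891.11 × 0.0215 = $40.66
State unemployment insurance (employee share): $1,891.11 × 0.0043 = $8.13
State disability insurance: annual cap $145,372.76 already reached (YTD $145,486.45), so $0.00
Roth 401(k) contribution: $1,891.11 × 0.0255 = $48.22
Vision plan: $140.87
Total deductions = $174.17 + $179.84 + $144.49 + $249.01 + $40.66 + $8.13 + $0.00 + $48.22 + $140.87 = $985.39
Net pay = $1,891.11 − $985.39 = $905.72

$905.72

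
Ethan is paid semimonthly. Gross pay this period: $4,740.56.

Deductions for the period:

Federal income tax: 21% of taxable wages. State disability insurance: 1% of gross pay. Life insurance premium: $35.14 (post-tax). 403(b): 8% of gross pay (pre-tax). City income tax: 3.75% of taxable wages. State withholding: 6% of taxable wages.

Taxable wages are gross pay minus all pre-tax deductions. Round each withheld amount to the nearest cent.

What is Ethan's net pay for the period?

$2,937.66

403(b): $4,740.56 × 0.08 = $379.24
Taxable wages = $4,740.56 − $379.24 = $4,361.32
State withholding: $4,361.32 × 0.06 = $261.68
City income tax: $4,361.32 × 0.0375 = $163.55
Federal income tax: $4,361.32 × 0.21 = $915.88
State disability insurance: $4,740.56 × 0.01 = $47.41
Life insurance premium: $35.14
Total deductions = $379.24 + $261.68 + $163.55 + $915.88 + $47.41 + $35.14 = $1,802.90
Net pay = $4,740.56 − $1,802.90 = $2,937.66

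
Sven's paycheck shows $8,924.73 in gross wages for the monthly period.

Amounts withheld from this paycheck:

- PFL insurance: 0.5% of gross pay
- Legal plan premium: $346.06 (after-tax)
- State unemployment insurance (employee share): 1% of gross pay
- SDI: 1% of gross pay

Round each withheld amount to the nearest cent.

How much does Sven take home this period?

$8,355.55

SDI: $8,924.73 × 0.01 = $89.25
State unemployment insurance (employee share): $8,924.73 × 0.01 = $89.25
PFL insurance: $8,924.73 × 0.005 = $44.62
Legal plan premium: $346.06
Total deductions = $89.25 + $89.25 + $44.62 + $346.06 = $569.18
Net pay = $8,924.73 − $569.18 = $8,355.55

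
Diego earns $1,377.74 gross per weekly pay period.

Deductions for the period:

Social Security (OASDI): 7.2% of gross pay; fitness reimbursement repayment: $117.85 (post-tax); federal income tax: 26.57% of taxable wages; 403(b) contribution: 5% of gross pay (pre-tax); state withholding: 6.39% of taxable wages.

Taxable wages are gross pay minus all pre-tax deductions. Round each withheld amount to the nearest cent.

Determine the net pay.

403(b) contribution: $1,377.74 × 0.05 = $68.89
Taxable wages = $1,377.74 − $68.89 = $1,308.85
State withholding: $1,308.85 × 0.0639 = $83.64
Federal income tax: $1,308.85 × 0.2657 = $347.76
Social Security (OASDI): $1,377.74 × 0.072 = $99.20
Fitness reimbursement repayment: $117.85
Total deductions = $68.89 + $83.64 + $347.76 + $99.20 + $117.85 = $717.34
Net pay = $1,377.74 − $717.34 = $660.40

$660.40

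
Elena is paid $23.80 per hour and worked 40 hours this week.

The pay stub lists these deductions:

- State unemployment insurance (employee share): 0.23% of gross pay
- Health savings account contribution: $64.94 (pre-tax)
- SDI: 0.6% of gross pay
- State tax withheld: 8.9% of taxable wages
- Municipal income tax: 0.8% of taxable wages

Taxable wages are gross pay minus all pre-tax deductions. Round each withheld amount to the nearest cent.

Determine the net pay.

Gross pay: 40 × $23.80 = $952.00
Health savings account contribution: $64.94
Taxable wages = $952.00 − $64.94 = $887.06
Municipal income tax: $887.06 × 0.008 = $7.10
State tax withheld: $887.06 × 0.089 = $78.95
State unemployment insurance (employee share): $952.00 × 0.0023 = $2.19
SDI: $952.00 × 0.006 = $5.71
Total deductions = $64.94 + $7.10 + $78.95 + $2.19 + $5.71 = $158.89
Net pay = $952.00 − $158.89 = $793.11

$793.11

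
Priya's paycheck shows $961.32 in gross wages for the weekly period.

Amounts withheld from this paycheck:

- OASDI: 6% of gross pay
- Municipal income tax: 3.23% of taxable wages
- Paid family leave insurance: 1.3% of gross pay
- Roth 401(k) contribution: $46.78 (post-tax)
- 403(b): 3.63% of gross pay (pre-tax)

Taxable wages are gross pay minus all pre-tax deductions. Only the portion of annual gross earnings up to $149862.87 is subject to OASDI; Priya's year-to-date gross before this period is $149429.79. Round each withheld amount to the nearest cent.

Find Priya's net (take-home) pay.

403(b): $961.32 × 0.0363 = $34.90
Taxable wages = $961.32 − $34.90 = $926.42
Municipal income tax: $926.42 × 0.0323 = $29.92
OASDI: only $149862.87 − $149429.79 = $433.08 of this check is subject → $433.08 × 0.06 = $25.98
Paid family leave insurance: $961.32 × 0.013 = $12.50
Roth 401(k) contribution: $46.78
Total deductions = $34.90 + $29.92 + $25.98 + $12.50 + $46.78 = $150.08
Net pay = $961.32 − $150.08 = $811.24

$811.24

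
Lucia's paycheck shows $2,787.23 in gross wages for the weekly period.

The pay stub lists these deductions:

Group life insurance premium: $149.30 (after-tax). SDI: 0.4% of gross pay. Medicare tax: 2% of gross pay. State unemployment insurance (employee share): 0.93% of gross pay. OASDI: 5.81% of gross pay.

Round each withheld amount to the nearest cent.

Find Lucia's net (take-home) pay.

$2,383.18

State unemployment insurance (employee share): $2,787.23 × 0.0093 = $25.92
OASDI: $2,787.23 × 0.0581 = $161.94
Medicare tax: $2,787.23 × 0.02 = $55.74
SDI: $2,787.23 × 0.004 = $11.15
Group life insurance premium: $149.30
Total deductions = $25.92 + $161.94 + $55.74 + $11.15 + $149.30 = $404.05
Net pay = $2,787.23 − $404.05 = $2,383.18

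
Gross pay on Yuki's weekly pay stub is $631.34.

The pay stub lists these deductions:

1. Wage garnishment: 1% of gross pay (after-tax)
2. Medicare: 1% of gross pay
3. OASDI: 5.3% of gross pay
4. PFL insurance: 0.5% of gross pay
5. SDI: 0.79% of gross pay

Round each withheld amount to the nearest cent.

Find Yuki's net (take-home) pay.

$577.11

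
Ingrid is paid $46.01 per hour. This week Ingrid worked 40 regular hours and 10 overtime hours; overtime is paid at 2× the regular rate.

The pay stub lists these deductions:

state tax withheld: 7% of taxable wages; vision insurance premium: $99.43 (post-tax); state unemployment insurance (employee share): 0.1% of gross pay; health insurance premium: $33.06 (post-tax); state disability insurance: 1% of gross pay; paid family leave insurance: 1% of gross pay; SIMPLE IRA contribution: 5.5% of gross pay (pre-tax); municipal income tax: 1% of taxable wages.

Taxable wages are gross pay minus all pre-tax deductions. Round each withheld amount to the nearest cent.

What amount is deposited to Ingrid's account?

$2,209.60

Regular pay: 40 × $46.01 = $1,840.40
Overtime pay: 10 × $46.01 × 2 = $920.20
Gross pay = $1,840.40 + $920.20 = $2,760.60
SIMPLE IRA contribution: $2,760.60 × 0.055 = $151.83
Taxable wages = $2,760.60 − $151.83 = $2,608.77
Municipal income tax: $2,608.77 × 0.01 = $26.09
State tax withheld: $2,608.77 × 0.07 = $182.61
State disability insurance: $2,760.60 × 0.01 = $27.61
State unemployment insurance (employee share): $2,760.60 × 0.001 = $2.76
Paid family leave insurance: $2,760.60 × 0.01 = $27.61
Health insurance premium: $33.06
Vision insurance premium: $99.43
Total deductions = $151.83 + $26.09 + $182.61 + $27.61 + $2.76 + $27.61 + $33.06 + $99.43 = $551.00
Net pay = $2,760.60 − $551.00 = $2,209.60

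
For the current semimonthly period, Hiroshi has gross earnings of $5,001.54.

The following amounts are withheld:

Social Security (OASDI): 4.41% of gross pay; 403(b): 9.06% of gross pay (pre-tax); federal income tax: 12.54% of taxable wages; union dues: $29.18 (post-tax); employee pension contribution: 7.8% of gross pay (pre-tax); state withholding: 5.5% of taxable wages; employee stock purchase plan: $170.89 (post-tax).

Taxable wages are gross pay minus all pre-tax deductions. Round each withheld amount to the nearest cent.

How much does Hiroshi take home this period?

$2,987.48

403(b): $5,001.54 × 0.0906 = $453.14
Employee pension contribution: $5,001.54 × 0.078 = $390.12
Pre-tax total = $453.14 + $390.12 = $843.26
Taxable wages = $5,001.54 − $843.26 = $4,158.28
State withholding: $4,158.28 × 0.055 = $228.71
Federal income tax: $4,158.28 × 0.1254 = $521.45
Social Security (OASDI): $5,001.54 × 0.0441 = $220.57
Union dues: $29.18
Employee stock purchase plan: $170.89
Total deductions = $453.14 + $390.12 + $228.71 + $521.45 + $220.57 + $29.18 + $170.89 = $2,014.06
Net pay = $5,001.54 − $2,014.06 = $2,987.48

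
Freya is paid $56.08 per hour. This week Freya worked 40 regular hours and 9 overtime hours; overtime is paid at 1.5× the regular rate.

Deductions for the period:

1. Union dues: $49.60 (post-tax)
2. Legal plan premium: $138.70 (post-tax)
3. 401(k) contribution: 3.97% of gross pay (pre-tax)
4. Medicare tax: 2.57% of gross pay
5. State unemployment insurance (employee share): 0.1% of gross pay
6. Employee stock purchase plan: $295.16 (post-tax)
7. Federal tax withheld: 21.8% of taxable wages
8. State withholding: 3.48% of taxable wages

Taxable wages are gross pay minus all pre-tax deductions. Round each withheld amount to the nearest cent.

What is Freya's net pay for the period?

$1,589.24

Regular pay: 40 × $56.08 = $2,243.20
Overtime pay: 9 × $56.08 × 1.5 = $757.08
Gross pay = $2,243.20 + $757.08 = $3,000.28
401(k) contribution: $3,000.28 × 0.0397 = $119.11
Taxable wages = $3,000.28 − $119.11 = $2,881.17
State withholding: $2,881.17 × 0.0348 = $100.26
Federal tax withheld: $2,881.17 × 0.218 = $628.10
State unemployment insurance (employee share): $3,000.28 × 0.001 = $3.00
Medicare tax: $3,000.28 × 0.0257 = $77.11
Legal plan premium: $138.70
Employee stock purchase plan: $295.16
Union dues: $49.60
Total deductions = $119.11 + $100.26 + $628.10 + $3.00 + $77.11 + $138.70 + $295.16 + $49.60 = $1,411.04
Net pay = $3,000.28 − $1,411.04 = $1,589.24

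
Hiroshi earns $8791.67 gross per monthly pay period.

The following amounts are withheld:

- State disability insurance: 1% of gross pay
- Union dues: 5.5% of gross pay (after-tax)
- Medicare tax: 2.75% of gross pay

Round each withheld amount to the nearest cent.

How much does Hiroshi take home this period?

State disability insurance: $8791.67 × 0.01 = $87.92
Medicare tax: $8791.67 × 0.0275 = $241.77
Union dues: $8791.67 × 0.055 = $483.54
Total deductions = $87.92 + $241.77 + $483.54 = $813.23
Net pay = $8791.67 − $813.23 = $7978.44

$7978.44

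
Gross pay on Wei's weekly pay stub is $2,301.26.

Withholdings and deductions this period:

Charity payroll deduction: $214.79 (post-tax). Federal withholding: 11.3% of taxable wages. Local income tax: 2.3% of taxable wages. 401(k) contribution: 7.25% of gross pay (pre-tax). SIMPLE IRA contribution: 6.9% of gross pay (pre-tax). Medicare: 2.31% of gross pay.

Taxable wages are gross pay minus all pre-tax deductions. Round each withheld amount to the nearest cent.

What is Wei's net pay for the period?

$1,438.99

401(k) contribution: $2,301.26 × 0.0725 = $166.84
SIMPLE IRA contribution: $2,301.26 × 0.069 = $158.79
Pre-tax total = $166.84 + $158.79 = $325.63
Taxable wages = $2,301.26 − $325.63 = $1,975.63
Local income tax: $1,975.63 × 0.023 = $45.44
Federal withholding: $1,975.63 × 0.113 = $223.25
Medicare: $2,301.26 × 0.0231 = $53.16
Charity payroll deduction: $214.79
Total deductions = $166.84 + $158.79 + $45.44 + $223.25 + $53.16 + $214.79 = $862.27
Net pay = $2,301.26 − $862.27 = $1,438.99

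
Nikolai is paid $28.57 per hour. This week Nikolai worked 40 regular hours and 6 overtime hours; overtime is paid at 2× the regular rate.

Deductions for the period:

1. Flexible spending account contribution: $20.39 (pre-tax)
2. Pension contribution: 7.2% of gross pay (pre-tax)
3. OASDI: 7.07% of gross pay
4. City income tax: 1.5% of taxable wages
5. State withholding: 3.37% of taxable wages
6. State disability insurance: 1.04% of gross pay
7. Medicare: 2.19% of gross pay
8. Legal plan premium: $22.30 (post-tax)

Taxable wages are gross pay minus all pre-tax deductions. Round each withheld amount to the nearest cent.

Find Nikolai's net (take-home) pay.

$1,116.82

Regular pay: 40 × $28.57 = $1,142.80
Overtime pay: 6 × $28.57 × 2 = $342.84
Gross pay = $1,142.80 + $342.84 = $1,485.64
Pension contribution: $1,485.64 × 0.072 = $106.97
Flexible spending account contribution: $20.39
Pre-tax total = $106.97 + $20.39 = $127.36
Taxable wages = $1,485.64 − $127.36 = $1,358.28
City income tax: $1,358.28 × 0.015 = $20.37
State withholding: $1,358.28 × 0.0337 = $45.77
OASDI: $1,485.64 × 0.0707 = $105.03
State disability insurance: $1,485.64 × 0.0104 = $15.45
Medicare: $1,485.64 × 0.0219 = $32.54
Legal plan premium: $22.30
Total deductions = $106.97 + $20.39 + $20.37 + $45.77 + $105.03 + $15.45 + $32.54 + $22.30 = $368.82
Net pay = $1,485.64 − $368.82 = $1,116.82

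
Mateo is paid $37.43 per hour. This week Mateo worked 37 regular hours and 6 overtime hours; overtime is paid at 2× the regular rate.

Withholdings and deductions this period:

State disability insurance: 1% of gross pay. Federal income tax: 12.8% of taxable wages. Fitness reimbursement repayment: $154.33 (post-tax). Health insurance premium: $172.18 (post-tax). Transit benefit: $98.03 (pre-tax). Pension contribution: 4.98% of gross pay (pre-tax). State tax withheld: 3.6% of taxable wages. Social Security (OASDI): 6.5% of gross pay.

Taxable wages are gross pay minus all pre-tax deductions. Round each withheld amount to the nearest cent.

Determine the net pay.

Regular pay: 37 × $37.43 = $1,384.91
Overtime pay: 6 × $37.43 × 2 = $449.16
Gross pay = $1,384.91 + $449.16 = $1,834.07
Pension contribution: $1,834.07 × 0.0498 = $91.34
Transit benefit: $98.03
Pre-tax total = $91.34 + $98.03 = $189.37
Taxable wages = $1,834.07 − $189.37 = $1,644.70
Federal income tax: $1,644.70 × 0.128 = $210.52
State tax withheld: $1,644.70 × 0.036 = $59.21
State disability insurance: $1,834.07 × 0.01 = $18.34
Social Security (OASDI): $1,834.07 × 0.065 = $119.21
Health insurance premium: $172.18
Fitness reimbursement repayment: $154.33
Total deductions = $91.34 + $98.03 + $210.52 + $59.21 + $18.34 + $119.21 + $172.18 + $154.33 = $923.16
Net pay = $1,834.07 − $923.16 = $910.91

$910.91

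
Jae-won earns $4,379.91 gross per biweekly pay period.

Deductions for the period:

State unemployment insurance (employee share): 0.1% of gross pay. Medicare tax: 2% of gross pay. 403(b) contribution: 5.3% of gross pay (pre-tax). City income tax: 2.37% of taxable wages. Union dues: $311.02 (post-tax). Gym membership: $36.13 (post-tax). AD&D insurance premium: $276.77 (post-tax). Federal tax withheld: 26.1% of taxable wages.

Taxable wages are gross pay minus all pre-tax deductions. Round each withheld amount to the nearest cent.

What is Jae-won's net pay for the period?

$2,251.00

403(b) contribution: $4,379.91 × 0.053 = $232.14
Taxable wages = $4,379.91 − $232.14 = $4,147.77
Federal tax withheld: $4,147.77 × 0.261 = $1,082.57
City income tax: $4,147.77 × 0.0237 = $98.30
State unemployment insurance (employee share): $4,379.91 × 0.001 = $4.38
Medicare tax: $4,379.91 × 0.02 = $87.60
Union dues: $311.02
AD&D insurance premium: $276.77
Gym membership: $36.13
Total deductions = $232.14 + $1,082.57 + $98.30 + $4.38 + $87.60 + $311.02 + $276.77 + $36.13 = $2,128.91
Net pay = $4,379.91 − $2,128.91 = $2,251.00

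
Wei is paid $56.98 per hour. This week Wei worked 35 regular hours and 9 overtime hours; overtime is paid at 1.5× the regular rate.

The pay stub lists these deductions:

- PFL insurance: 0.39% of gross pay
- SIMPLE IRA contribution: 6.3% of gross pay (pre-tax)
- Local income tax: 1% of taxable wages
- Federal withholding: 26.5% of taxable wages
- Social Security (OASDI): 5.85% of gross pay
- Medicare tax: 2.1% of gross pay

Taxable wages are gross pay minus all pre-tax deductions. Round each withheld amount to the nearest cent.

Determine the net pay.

$1646.86

Regular pay: 35 × $56.98 = $1994.30
Overtime pay: 9 × $56.98 × 1.5 = $769.23
Gross pay = $1994.30 + $769.23 = $2763.53
SIMPLE IRA contribution: $2763.53 × 0.063 = $174.10
Taxable wages = $2763.53 − $174.10 = $2589.43
Federal withholding: $2589.43 × 0.265 = $686.20
Local income tax: $2589.43 × 0.01 = $25.89
Medicare tax: $2763.53 × 0.021 = $58.03
Social Security (OASDI): $2763.53 × 0.0585 = $161.67
PFL insurance: $2763.53 × 0.0039 = $10.78
Total deductions = $174.10 + $686.20 + $25.89 + $58.03 + $161.67 + $10.78 = $1116.67
Net pay = $2763.53 − $1116.67 = $1646.86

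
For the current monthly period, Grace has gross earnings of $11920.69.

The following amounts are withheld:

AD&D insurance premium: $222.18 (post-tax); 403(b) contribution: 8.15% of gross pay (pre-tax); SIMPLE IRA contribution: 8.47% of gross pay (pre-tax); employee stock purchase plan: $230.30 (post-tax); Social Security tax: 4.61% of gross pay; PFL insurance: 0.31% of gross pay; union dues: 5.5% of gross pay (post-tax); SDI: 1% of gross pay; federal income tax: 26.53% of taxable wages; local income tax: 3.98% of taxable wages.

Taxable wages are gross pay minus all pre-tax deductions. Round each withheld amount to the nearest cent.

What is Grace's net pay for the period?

403(b) contribution: $11920.69 × 0.0815 = $971.54
SIMPLE IRA contribution: $11920.69 × 0.0847 = $1009.68
Pre-tax total = $971.54 + $1009.68 = $1981.22
Taxable wages = $11920.69 − $1981.22 = $9939.47
Federal income tax: $9939.47 × 0.2653 = $2636.94
Local income tax: $9939.47 × 0.0398 = $395.59
PFL insurance: $11920.69 × 0.0031 = $36.95
Social Security tax: $11920.69 × 0.0461 = $549.54
SDI: $11920.69 × 0.01 = $119.21
AD&D insurance premium: $222.18
Employee stock purchase plan: $230.30
Union dues: $11920.69 × 0.055 = $655.64
Total deductions = $971.54 + $1009.68 + $2636.94 + $395.59 + $36.95 + $549.54 + $119.21 + $222.18 + $230.30 + $655.64 = $6827.57
Net pay = $11920.69 − $6827.57 = $5093.12

$5093.12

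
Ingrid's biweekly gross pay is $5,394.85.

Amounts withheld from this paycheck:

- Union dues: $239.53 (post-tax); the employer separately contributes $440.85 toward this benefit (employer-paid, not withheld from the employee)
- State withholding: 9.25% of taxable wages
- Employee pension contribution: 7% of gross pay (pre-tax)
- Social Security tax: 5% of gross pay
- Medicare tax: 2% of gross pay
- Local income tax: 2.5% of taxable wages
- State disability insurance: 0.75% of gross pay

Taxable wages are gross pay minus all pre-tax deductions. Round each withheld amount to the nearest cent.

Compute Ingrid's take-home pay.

$3,770.06

Employee pension contribution: $5,394.85 × 0.07 = $377.64
Taxable wages = $5,394.85 − $377.64 = $5,017.21
Local income tax: $5,017.21 × 0.025 = $125.43
State withholding: $5,017.21 × 0.0925 = $464.09
Social Security tax: $5,394.85 × 0.05 = $269.74
Medicare tax: $5,394.85 × 0.02 = $107.90
State disability insurance: $5,394.85 × 0.0075 = $40.46
Union dues: $239.53
(Employer's $440.85 toward union dues is not withheld from the employee.)
Total deductions = $377.64 + $125.43 + $464.09 + $269.74 + $107.90 + $40.46 + $239.53 = $1,624.79
Net pay = $5,394.85 − $1,624.79 = $3,770.06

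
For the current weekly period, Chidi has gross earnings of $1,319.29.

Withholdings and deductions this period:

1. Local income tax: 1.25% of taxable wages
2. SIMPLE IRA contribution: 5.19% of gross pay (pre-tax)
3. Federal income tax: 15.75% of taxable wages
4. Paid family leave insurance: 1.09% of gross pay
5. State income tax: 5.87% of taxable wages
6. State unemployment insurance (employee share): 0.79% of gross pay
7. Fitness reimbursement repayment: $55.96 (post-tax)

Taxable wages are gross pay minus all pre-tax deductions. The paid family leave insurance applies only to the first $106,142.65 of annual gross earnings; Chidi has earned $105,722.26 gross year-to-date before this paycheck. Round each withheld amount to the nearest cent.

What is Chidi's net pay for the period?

$893.80

SIMPLE IRA contribution: $1,319.29 × 0.0519 = $68.47
Taxable wages = $1,319.29 − $68.47 = $1,250.82
Federal income tax: $1,250.82 × 0.1575 = $197.00
Local income tax: $1,250.82 × 0.0125 = $15.64
State income tax: $1,250.82 × 0.0587 = $73.42
State unemployment insurance (employee share): $1,319.29 × 0.0079 = $10.42
Paid family leave insurance: only $106,142.65 − $105,722.26 = $420.39 of this check is subject → $420.39 × 0.0109 = $4.58
Fitness reimbursement repayment: $55.96
Total deductions = $68.47 + $197.00 + $15.64 + $73.42 + $10.42 + $4.58 + $55.96 = $425.49
Net pay = $1,319.29 − $425.49 = $893.80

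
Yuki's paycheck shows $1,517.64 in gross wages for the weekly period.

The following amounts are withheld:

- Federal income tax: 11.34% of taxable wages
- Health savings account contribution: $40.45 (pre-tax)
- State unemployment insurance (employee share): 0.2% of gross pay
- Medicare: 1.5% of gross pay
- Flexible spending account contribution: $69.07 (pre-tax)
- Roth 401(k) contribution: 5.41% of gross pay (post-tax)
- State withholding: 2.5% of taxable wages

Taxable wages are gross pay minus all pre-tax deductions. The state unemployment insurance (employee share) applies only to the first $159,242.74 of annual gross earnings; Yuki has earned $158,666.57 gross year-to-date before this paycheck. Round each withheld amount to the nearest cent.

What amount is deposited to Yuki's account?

$1,107.23

Flexible spending account contribution: $69.07
Health savings account contribution: $40.45
Pre-tax total = $69.07 + $40.45 = $109.52
Taxable wages = $1,517.64 − $109.52 = $1,408.12
Federal income tax: $1,408.12 × 0.1134 = $159.68
State withholding: $1,408.12 × 0.025 = $35.20
Medicare: $1,517.64 × 0.015 = $22.76
State unemployment insurance (employee share): only $159,242.74 − $158,666.57 = $576.17 of this check is subject → $576.17 × 0.002 = $1.15
Roth 401(k) contribution: $1,517.64 × 0.0541 = $82.10
Total deductions = $69.07 + $40.45 + $159.68 + $35.20 + $22.76 + $1.15 + $82.10 = $410.41
Net pay = $1,517.64 − $410.41 = $1,107.23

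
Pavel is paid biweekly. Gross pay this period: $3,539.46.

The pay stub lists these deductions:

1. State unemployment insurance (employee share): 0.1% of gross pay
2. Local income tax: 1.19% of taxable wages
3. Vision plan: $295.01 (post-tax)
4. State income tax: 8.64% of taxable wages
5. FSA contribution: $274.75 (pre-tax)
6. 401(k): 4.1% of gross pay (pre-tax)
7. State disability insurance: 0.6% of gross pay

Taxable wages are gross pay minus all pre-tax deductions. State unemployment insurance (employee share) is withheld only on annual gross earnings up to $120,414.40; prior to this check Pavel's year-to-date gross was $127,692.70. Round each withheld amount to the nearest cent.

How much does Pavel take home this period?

$2,496.69

401(k): $3,539.46 × 0.041 = $145.12
FSA contribution: $274.75
Pre-tax total = $145.12 + $274.75 = $419.87
Taxable wages = $3,539.46 − $419.87 = $3,119.59
State income tax: $3,119.59 × 0.0864 = $269.53
Local income tax: $3,119.59 × 0.0119 = $37.12
State disability insurance: $3,539.46 × 0.006 = $21.24
State unemployment insurance (employee share): annual cap $120,414.40 already reached (YTD $127,692.70), so $0.00
Vision plan: $295.01
Total deductions = $145.12 + $274.75 + $269.53 + $37.12 + $21.24 + $0.00 + $295.01 = $1,042.77
Net pay = $3,539.46 − $1,042.77 = $2,496.69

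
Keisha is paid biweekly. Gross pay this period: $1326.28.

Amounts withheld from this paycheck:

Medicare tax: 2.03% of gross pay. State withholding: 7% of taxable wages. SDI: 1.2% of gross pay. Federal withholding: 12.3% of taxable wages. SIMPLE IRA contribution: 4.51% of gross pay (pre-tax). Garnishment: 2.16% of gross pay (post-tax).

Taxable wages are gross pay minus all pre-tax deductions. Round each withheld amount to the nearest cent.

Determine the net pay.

SIMPLE IRA contribution: $1326.28 × 0.0451 = $59.82
Taxable wages = $1326.28 − $59.82 = $1266.46
State withholding: $1266.46 × 0.07 = $88.65
Federal withholding: $1266.46 × 0.123 = $155.77
SDI: $1326.28 × 0.012 = $15.92
Medicare tax: $1326.28 × 0.0203 = $26.92
Garnishment: $1326.28 × 0.0216 = $28.65
Total deductions = $59.82 + $88.65 + $155.77 + $15.92 + $26.92 + $28.65 = $375.73
Net pay = $1326.28 − $375.73 = $950.55

$950.55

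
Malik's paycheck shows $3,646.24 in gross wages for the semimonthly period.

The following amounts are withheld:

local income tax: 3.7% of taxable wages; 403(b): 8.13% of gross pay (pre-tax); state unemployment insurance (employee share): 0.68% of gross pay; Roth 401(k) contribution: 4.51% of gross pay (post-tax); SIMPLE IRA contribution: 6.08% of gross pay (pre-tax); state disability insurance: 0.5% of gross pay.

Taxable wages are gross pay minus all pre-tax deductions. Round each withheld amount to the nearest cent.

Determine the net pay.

$2,804.90

SIMPLE IRA contribution: $3,646.24 × 0.0608 = $221.69
403(b): $3,646.24 × 0.0813 = $296.44
Pre-tax total = $221.69 + $296.44 = $518.13
Taxable wages = $3,646.24 − $518.13 = $3,128.11
Local income tax: $3,128.11 × 0.037 = $115.74
State disability insurance: $3,646.24 × 0.005 = $18.23
State unemployment insurance (employee share): $3,646.24 × 0.0068 = $24.79
Roth 401(k) contribution: $3,646.24 × 0.0451 = $164.45
Total deductions = $221.69 + $296.44 + $115.74 + $18.23 + $24.79 + $164.45 = $841.34
Net pay = $3,646.24 − $841.34 = $2,804.90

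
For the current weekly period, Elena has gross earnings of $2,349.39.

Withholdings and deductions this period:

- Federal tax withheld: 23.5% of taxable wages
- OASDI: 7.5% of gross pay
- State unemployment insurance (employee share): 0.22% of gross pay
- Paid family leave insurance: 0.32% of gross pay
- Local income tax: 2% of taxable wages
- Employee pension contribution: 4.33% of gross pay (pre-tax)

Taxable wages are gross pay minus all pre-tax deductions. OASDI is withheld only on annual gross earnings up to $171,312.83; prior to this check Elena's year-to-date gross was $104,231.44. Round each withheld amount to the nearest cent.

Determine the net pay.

$1,485.62

Employee pension contribution: $2,349.39 × 0.0433 = $101.73
Taxable wages = $2,349.39 − $101.73 = $2,247.66
Local income tax: $2,247.66 × 0.02 = $44.95
Federal tax withheld: $2,247.66 × 0.235 = $528.20
State unemployment insurance (employee share): $2,349.39 × 0.0022 = $5.17
Paid family leave insurance: $2,349.39 × 0.0032 = $7.52
OASDI: cap not yet reached, full $2,349.39 is subject → $2,349.39 × 0.075 = $176.20
Total deductions = $101.73 + $44.95 + $528.20 + $5.17 + $7.52 + $176.20 = $863.77
Net pay = $2,349.39 − $863.77 = $1,485.62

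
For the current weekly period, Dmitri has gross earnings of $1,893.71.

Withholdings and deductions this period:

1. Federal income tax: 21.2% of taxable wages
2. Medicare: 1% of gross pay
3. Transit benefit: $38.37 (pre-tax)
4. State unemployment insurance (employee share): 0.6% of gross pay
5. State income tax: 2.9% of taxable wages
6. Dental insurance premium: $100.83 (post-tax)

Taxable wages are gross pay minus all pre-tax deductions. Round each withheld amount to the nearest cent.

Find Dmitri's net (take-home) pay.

Transit benefit: $38.37
Taxable wages = $1,893.71 − $38.37 = $1,855.34
State income tax: $1,855.34 × 0.029 = $53.80
Federal income tax: $1,855.34 × 0.212 = $393.33
State unemployment insurance (employee share): $1,893.71 × 0.006 = $11.36
Medicare: $1,893.71 × 0.01 = $18.94
Dental insurance premium: $100.83
Total deductions = $38.37 + $53.80 + $393.33 + $11.36 + $18.94 + $100.83 = $616.63
Net pay = $1,893.71 − $616.63 = $1,277.08

$1,277.08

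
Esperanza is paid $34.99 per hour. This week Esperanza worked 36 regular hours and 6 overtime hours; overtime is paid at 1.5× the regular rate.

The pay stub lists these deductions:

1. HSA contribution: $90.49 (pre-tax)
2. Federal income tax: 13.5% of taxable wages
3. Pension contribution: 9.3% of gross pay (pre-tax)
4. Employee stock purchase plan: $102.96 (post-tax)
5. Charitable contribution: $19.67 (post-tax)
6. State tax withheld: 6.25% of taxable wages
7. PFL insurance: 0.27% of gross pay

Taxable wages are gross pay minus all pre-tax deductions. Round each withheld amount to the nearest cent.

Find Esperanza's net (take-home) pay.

$946.57

Regular pay: 36 × $34.99 = $1,259.64
Overtime pay: 6 × $34.99 × 1.5 = $314.91
Gross pay = $1,259.64 + $314.91 = $1,574.55
HSA contribution: $90.49
Pension contribution: $1,574.55 × 0.093 = $146.43
Pre-tax total = $90.49 + $146.43 = $236.92
Taxable wages = $1,574.55 − $236.92 = $1,337.63
State tax withheld: $1,337.63 × 0.0625 = $83.60
Federal income tax: $1,337.63 × 0.135 = $180.58
PFL insurance: $1,574.55 × 0.0027 = $4.25
Charitable contribution: $19.67
Employee stock purchase plan: $102.96
Total deductions = $90.49 + $146.43 + $83.60 + $180.58 + $4.25 + $19.67 + $102.96 = $627.98
Net pay = $1,574.55 − $627.98 = $946.57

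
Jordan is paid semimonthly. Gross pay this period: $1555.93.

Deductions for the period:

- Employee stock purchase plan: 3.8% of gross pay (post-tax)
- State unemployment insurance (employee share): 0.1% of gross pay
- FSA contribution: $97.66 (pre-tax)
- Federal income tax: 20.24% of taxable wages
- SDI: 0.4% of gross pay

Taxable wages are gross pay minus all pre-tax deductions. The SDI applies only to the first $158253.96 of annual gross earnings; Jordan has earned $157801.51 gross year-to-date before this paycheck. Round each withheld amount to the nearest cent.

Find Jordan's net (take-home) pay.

FSA contribution: $97.66
Taxable wages = $1555.93 − $97.66 = $1458.27
Federal income tax: $1458.27 × 0.2024 = $295.15
State unemployment insurance (employee share): $1555.93 × 0.001 = $1.56
SDI: only $158253.96 − $157801.51 = $452.45 of this check is subject → $452.45 × 0.004 = $1.81
Employee stock purchase plan: $1555.93 × 0.038 = $59.13
Total deductions = $97.66 + $295.15 + $1.56 + $1.81 + $59.13 = $455.31
Net pay = $1555.93 − $455.31 = $1100.62

$1100.62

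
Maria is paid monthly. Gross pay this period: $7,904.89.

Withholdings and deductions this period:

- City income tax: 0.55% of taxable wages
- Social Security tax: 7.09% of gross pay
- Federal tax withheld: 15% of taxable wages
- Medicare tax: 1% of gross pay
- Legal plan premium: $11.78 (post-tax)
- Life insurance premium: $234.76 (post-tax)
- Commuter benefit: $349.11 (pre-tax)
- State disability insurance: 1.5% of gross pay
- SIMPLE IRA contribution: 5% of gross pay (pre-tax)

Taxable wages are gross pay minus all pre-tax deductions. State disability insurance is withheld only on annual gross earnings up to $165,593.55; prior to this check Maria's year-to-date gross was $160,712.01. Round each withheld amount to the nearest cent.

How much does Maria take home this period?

SIMPLE IRA contribution: $7,904.89 × 0.05 = $395.24
Commuter benefit: $349.11
Pre-tax total = $395.24 + $349.11 = $744.35
Taxable wages = $7,904.89 − $744.35 = $7,160.54
City income tax: $7,160.54 × 0.0055 = $39.38
Federal tax withheld: $7,160.54 × 0.15 = $1,074.08
State disability insurance: only $165,593.55 − $160,712.01 = $4,881.54 of this check is subject → $4,881.54 × 0.015 = $73.22
Social Security tax: $7,904.89 × 0.0709 = $560.46
Medicare tax: $7,904.89 × 0.01 = $79.05
Life insurance premium: $234.76
Legal plan premium: $11.78
Total deductions = $395.24 + $349.11 + $39.38 + $1,074.08 + $73.22 + $560.46 + $79.05 + $234.76 + $11.78 = $2,817.08
Net pay = $7,904.89 − $2,817.08 = $5,087.81

$5,087.81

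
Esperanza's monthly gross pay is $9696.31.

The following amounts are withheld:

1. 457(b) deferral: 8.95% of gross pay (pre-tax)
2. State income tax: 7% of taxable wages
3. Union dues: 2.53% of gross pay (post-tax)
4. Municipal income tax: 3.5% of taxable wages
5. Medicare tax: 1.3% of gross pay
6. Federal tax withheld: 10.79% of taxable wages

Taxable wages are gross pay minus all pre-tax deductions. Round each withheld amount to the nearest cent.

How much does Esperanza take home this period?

457(b) deferral: $9696.31 × 0.0895 = $867.82
Taxable wages = $9696.31 − $867.82 = $8828.49
State income tax: $8828.49 × 0.07 = $617.99
Municipal income tax: $8828.49 × 0.035 = $309.00
Federal tax withheld: $8828.49 × 0.1079 = $952.59
Medicare tax: $9696.31 × 0.013 = $126.05
Union dues: $9696.31 × 0.0253 = $245.32
Total deductions = $867.82 + $617.99 + $309.00 + $952.59 + $126.05 + $245.32 = $3118.77
Net pay = $9696.31 − $3118.77 = $6577.54

$6577.54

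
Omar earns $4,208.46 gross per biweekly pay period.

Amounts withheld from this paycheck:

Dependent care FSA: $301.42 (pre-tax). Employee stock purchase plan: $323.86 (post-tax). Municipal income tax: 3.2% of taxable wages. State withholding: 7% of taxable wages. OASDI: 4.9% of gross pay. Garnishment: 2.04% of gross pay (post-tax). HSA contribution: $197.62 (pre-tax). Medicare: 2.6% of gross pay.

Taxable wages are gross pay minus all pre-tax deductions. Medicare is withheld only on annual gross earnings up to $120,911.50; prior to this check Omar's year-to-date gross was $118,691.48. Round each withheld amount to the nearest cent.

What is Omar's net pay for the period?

Dependent care FSA: $301.42
HSA contribution: $197.62
Pre-tax total = $301.42 + $197.62 = $499.04
Taxable wages = $4,208.46 − $499.04 = $3,709.42
Municipal income tax: $3,709.42 × 0.032 = $118.70
State withholding: $3,709.42 × 0.07 = $259.66
OASDI: $4,208.46 × 0.049 = $206.21
Medicare: only $120,911.50 − $118,691.48 = $2,220.02 of this check is subject → $2,220.02 × 0.026 = $57.72
Garnishment: $4,208.46 × 0.0204 = $85.85
Employee stock purchase plan: $323.86
Total deductions = $301.42 + $197.62 + $118.70 + $259.66 + $206.21 + $57.72 + $85.85 + $323.86 = $1,551.04
Net pay = $4,208.46 − $1,551.04 = $2,657.42

$2,657.42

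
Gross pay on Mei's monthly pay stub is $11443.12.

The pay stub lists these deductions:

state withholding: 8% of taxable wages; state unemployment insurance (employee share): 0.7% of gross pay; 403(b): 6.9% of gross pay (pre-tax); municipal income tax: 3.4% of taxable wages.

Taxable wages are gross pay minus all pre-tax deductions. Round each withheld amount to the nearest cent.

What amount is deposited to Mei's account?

403(b): $11443.12 × 0.069 = $789.58
Taxable wages = $11443.12 − $789.58 = $10653.54
Municipal income tax: $10653.54 × 0.034 = $362.22
State withholding: $10653.54 × 0.08 = $852.28
State unemployment insurance (employee share): $11443.12 × 0.007 = $80.10
Total deductions = $789.58 + $362.22 + $852.28 + $80.10 = $2084.18
Net pay = $11443.12 − $2084.18 = $9358.94

$9358.94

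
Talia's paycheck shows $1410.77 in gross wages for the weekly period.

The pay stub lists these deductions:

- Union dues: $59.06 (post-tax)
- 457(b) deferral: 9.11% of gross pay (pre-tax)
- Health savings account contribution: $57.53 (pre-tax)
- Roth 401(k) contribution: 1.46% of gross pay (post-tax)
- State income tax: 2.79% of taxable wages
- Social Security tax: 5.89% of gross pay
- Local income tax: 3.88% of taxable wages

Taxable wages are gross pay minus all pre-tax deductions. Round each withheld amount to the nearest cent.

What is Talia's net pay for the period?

$980.28

Health savings account contribution: $57.53
457(b) deferral: $1410.77 × 0.0911 = $128.52
Pre-tax total = $57.53 + $128.52 = $186.05
Taxable wages = $1410.77 − $186.05 = $1224.72
Local income tax: $1224.72 × 0.0388 = $47.52
State income tax: $1224.72 × 0.0279 = $34.17
Social Security tax: $1410.77 × 0.0589 = $83.09
Union dues: $59.06
Roth 401(k) contribution: $1410.77 × 0.0146 = $20.60
Total deductions = $57.53 + $128.52 + $47.52 + $34.17 + $83.09 + $59.06 + $20.60 = $430.49
Net pay = $1410.77 − $430.49 = $980.28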